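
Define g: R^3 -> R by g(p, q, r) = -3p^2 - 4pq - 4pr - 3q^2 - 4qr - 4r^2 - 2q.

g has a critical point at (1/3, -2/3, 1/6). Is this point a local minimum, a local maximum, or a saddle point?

The Hessian is constant: H = [[-6, -4, -4], [-4, -6, -4], [-4, -4, -8]].
Leading principal minors: Δ₁ = -6, Δ₂ = 20, Δ₃ = -96.
The minors alternate sign starting negative (−, +, −), so H is negative definite: a local maximum.

local maximum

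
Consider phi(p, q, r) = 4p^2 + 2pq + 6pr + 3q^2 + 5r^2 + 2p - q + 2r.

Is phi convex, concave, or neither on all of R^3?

convex

phi is quadratic, so its Hessian is the constant matrix H = [[8, 2, 6], [2, 6, 0], [6, 0, 10]].
Leading principal minors: 8, 44, 224.
All positive ⇒ H ≻ 0 ⇒ convex.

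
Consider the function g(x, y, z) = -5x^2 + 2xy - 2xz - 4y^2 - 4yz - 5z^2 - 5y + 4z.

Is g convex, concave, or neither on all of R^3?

g is quadratic, so its Hessian is the constant matrix H = [[-10, 2, -2], [2, -8, -4], [-2, -4, -10]].
Leading principal minors: -10, 76, -536.
Signs alternate −, +, − ⇒ H ≺ 0 ⇒ concave.

concave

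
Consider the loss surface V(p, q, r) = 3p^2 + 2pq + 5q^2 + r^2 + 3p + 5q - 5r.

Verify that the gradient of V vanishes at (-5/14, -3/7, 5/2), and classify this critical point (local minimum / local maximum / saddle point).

∇V = (6p + 2q + 3, 2p + 10q + 5, 2r - 5); substituting (-5/14, -3/7, 5/2) gives ∇V = (0, 0, 0), so (-5/14, -3/7, 5/2) is indeed a critical point.
The Hessian is constant: H = [[6, 2, 0], [2, 10, 0], [0, 0, 2]].
Leading principal minors: Δ₁ = 6, Δ₂ = 56, Δ₃ = 112.
All leading minors are positive, so H is positive definite: a local minimum.

local minimum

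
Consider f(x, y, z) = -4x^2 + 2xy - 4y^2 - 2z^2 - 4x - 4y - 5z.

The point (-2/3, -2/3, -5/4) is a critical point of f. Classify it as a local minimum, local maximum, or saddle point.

local maximum

The Hessian is constant: H = [[-8, 2, 0], [2, -8, 0], [0, 0, -4]].
Leading principal minors: Δ₁ = -8, Δ₂ = 60, Δ₃ = -240.
The minors alternate sign starting negative (−, +, −), so H is negative definite: a local maximum.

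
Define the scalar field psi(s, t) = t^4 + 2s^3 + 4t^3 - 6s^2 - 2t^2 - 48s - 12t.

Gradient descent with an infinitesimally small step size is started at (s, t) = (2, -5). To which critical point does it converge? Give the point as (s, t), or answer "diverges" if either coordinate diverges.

psi is separable, so gradient descent decouples: s follows -∂psi/∂s, t follows -∂psi/∂t.
∂psi/∂s = 6(s - 4)(s + 2); at s=2 this is -48, so s increases.
∂psi/∂t = 4(t - 1)(t + 1)(t + 3); at t=-5 this is -192, so t increases.
s converges to its nearest critical value 4 (a local min of the s-part); t converges to -3. The iterate converges to (4, -3).

(4, -3)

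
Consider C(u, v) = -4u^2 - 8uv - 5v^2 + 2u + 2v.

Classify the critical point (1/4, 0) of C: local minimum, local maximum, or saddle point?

The Hessian of C is constant: H = [[-8, -8], [-8, -10]].
det(H) = (-8)·(-10) − (-8)² = 16.
det(H) > 0 and tr(H) = -18 < 0, so H is negative definite and the point is a local maximum.

local maximum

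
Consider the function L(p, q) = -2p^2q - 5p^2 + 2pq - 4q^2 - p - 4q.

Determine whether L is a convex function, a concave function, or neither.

neither

The term -2p^2q is cubic, so the Hessian is not constant.
∂²L/∂p² = -4q - 10, which takes both signs as q varies (negative for sufficiently large q). A diagonal entry of the Hessian changing sign means the Hessian is neither positive- nor negative-semidefinite on all of R^2.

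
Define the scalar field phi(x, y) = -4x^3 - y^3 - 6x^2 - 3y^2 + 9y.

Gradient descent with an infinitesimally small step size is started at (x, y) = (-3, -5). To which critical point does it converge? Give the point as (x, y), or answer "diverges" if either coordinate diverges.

phi is separable, so gradient descent decouples: x follows -∂phi/∂x, y follows -∂phi/∂y.
∂phi/∂x = -12x(x + 1); at x=-3 this is -72, so x increases.
∂phi/∂y = -3(y - 1)(y + 3); at y=-5 this is -36, so y increases.
x converges to its nearest critical value -1 (a local min of the x-part); y converges to -3. The iterate converges to (-1, -3).

(-1, -3)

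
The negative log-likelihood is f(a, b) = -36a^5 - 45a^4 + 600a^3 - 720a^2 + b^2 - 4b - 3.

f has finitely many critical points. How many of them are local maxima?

0

f separates as a function of a plus a function of b, so ∇f=0 decouples.
∂f/∂a = -180a(a - 2)(a - 1)(a + 4) = 0 at a ∈ {-4, 0, 1, 2}; ∂f/∂b = 2(b - 2) = 0 at b ∈ {2}.
The Hessian is diagonal: diag(f_aa, f_bb). Second derivatives: f_aa(-4)=21600, f_aa(0)=-1440, f_aa(1)=900, f_aa(2)=-2160; f_bb(2)=2.
Local maxima occur where both diagonal entries negative: none. Count: 0.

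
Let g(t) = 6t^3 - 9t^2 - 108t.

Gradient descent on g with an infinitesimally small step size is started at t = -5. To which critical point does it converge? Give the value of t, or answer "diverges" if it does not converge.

g'(t) = 18(t - 3)(t + 2), so g'(-5) = 432.
Gradient descent moves in the -g' direction, i.e. t is decreasing.
There is no critical point below t=-5, and g' keeps the same sign, so the iterate runs off to −∞.

diverges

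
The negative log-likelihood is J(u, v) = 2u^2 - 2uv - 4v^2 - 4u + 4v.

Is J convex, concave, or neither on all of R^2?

J is quadratic, so its Hessian is the constant matrix H = [[4, -2], [-2, -8]].
det(H) = -36, tr(H) = -4.
det(H) < 0, so H is indefinite: neither convex nor concave.

neither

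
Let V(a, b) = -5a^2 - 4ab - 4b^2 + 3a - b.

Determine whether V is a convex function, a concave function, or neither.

V is quadratic, so its Hessian is the constant matrix H = [[-10, -4], [-4, -8]].
det(H) = 64, tr(H) = -18.
det(H) > 0 and tr(H) < 0, so H is negative definite everywhere: concave.

concave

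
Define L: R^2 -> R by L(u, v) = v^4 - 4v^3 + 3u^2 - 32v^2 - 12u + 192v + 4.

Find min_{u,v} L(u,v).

-776

L(u,v) separates as P(u) + Q(v) + 4, so its minimum is min P + min Q + 4.
P'(u) = 6u - 12 vanishes at u ∈ {2}; Q'(v) = 4(v - 4)(v - 3)(v + 4) vanishes at v ∈ {-4, 3, 4}.
Local minima of P (where P''>0): P(2)=-12. Local minima of Q: Q(-4)=-768, Q(4)=256.
So the global minimum of L is P(2) + Q(-4) + 4 = -12 − 768 + 4 = -776, attained at (2, -4).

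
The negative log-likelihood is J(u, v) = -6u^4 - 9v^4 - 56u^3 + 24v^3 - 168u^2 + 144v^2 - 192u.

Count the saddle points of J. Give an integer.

4

J separates as a function of u plus a function of v, so ∇J=0 decouples.
∂J/∂u = -24(u + 1)(u + 2)(u + 4) = 0 at u ∈ {-4, -2, -1}; ∂J/∂v = -36v(v - 4)(v + 2) = 0 at v ∈ {-2, 0, 4}.
The Hessian is diagonal: diag(J_uu, J_vv). Second derivatives: J_uu(-4)=-144, J_uu(-2)=48, J_uu(-1)=-72; J_vv(-2)=-432, J_vv(0)=288, J_vv(4)=-864.
Saddle points occur where the two diagonal entries have opposite signs: (-4, 0), (-2, -2), (-2, 4), (-1, 0). Count: 4.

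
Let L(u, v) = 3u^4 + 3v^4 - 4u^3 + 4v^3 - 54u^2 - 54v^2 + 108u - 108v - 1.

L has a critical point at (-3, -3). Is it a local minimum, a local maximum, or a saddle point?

The mixed partial ∂²L/∂u∂v is 0, so the Hessian at any point is diag(L_uu, L_vv) = diag(12(3u^2 - 2u - 9), 12(3v^2 + 2v - 9)).
At (-3, -3): H = diag(288, 144).
Both eigenvalues are positive, so H is positive definite: a local minimum.

local minimum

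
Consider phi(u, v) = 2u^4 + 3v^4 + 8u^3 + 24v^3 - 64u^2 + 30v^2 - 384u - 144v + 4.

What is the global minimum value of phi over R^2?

-1619

phi(u,v) separates as P(u) + Q(v) + 4, so its minimum is min P + min Q + 4.
P'(u) = 8(u - 4)(u + 3)(u + 4) vanishes at u ∈ {-4, -3, 4}; Q'(v) = 12(v - 1)(v + 3)(v + 4) vanishes at v ∈ {-4, -3, 1}.
Local minima of P (where P''>0): P(-4)=512, P(4)=-1536. Local minima of Q: Q(-4)=288, Q(1)=-87.
So the global minimum of phi is P(4) + Q(1) + 4 = -1536 − 87 + 4 = -1619, attained at (4, 1).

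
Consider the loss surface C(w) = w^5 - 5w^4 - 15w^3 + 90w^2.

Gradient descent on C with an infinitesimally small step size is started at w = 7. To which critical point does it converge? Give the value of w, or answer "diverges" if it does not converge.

4

C'(w) = 5w(w - 4)(w - 3)(w + 3), so C'(7) = 4200.
Gradient descent moves in the -C' direction, i.e. w is decreasing.
The nearest critical point in that direction is w = 4, where C'' = 140 > 0 (a local minimum). The iterate converges there.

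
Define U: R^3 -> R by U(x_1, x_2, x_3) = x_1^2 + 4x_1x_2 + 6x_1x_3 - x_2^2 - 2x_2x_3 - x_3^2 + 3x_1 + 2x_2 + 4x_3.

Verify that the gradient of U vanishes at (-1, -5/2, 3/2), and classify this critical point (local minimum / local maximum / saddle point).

saddle point

∇U = (2x_1 + 4x_2 + 6x_3 + 3, 4x_1 - 2x_2 - 2x_3 + 2, 6x_1 - 2x_2 - 2x_3 + 4); substituting (-1, -5/2, 3/2) gives ∇U = (0, 0, 0), so (-1, -5/2, 3/2) is indeed a critical point.
The Hessian is constant: H = [[2, 4, 6], [4, -2, -2], [6, -2, -2]].
Leading principal minors: Δ₁ = 2, Δ₂ = -20, Δ₃ = 8.
The minors fit neither the all-positive nor the alternating-sign pattern, so H is indefinite: a saddle point.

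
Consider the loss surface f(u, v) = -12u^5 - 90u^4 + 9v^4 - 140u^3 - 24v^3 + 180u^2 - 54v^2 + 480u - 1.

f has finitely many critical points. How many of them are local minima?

4

f separates as a function of u plus a function of v, so ∇f=0 decouples.
∂f/∂u = -60(u - 1)(u + 1)(u + 2)(u + 4) = 0 at u ∈ {-4, -2, -1, 1}; ∂f/∂v = 36v(v - 3)(v + 1) = 0 at v ∈ {-1, 0, 3}.
The Hessian is diagonal: diag(f_uu, f_vv). Second derivatives: f_uu(-4)=1800, f_uu(-2)=-360, f_uu(-1)=360, f_uu(1)=-1800; f_vv(-1)=144, f_vv(0)=-108, f_vv(3)=432.
Local minima occur where both diagonal entries positive: (-4, -1), (-4, 3), (-1, -1), (-1, 3). Count: 4.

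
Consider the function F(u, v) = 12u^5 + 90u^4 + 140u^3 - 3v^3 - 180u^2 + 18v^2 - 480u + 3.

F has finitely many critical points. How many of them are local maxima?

2

F separates as a function of u plus a function of v, so ∇F=0 decouples.
∂F/∂u = 60(u - 1)(u + 1)(u + 2)(u + 4) = 0 at u ∈ {-4, -2, -1, 1}; ∂F/∂v = -9v(v - 4) = 0 at v ∈ {0, 4}.
The Hessian is diagonal: diag(F_uu, F_vv). Second derivatives: F_uu(-4)=-1800, F_uu(-2)=360, F_uu(-1)=-360, F_uu(1)=1800; F_vv(0)=36, F_vv(4)=-36.
Local maxima occur where both diagonal entries negative: (-4, 4), (-1, 4). Count: 2.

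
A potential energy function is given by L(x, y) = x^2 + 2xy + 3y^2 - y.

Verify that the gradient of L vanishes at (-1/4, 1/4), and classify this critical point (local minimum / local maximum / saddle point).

local minimum

∇L = (2x + 2y, 2x + 6y - 1); substituting (-1/4, 1/4) gives ∇L = (0, 0), so (-1/4, 1/4) is indeed a critical point.
The Hessian of L is constant: H = [[2, 2], [2, 6]].
det(H) = 2·6 − 2² = 8.
det(H) > 0 and tr(H) = 8 > 0, so H is positive definite and the point is a local minimum.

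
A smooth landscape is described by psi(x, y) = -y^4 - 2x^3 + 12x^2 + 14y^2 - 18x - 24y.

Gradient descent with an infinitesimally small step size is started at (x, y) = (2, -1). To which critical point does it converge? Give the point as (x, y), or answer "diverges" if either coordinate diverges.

psi is separable, so gradient descent decouples: x follows -∂psi/∂x, y follows -∂psi/∂y.
∂psi/∂x = -6(x - 3)(x - 1); at x=2 this is 6, so x decreases.
∂psi/∂y = -4(y - 2)(y - 1)(y + 3); at y=-1 this is -48, so y increases.
x converges to its nearest critical value 1 (a local min of the x-part); y converges to 1. The iterate converges to (1, 1).

(1, 1)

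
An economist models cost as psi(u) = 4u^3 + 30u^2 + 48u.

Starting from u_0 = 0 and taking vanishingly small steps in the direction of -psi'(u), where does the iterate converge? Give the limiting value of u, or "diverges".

psi'(u) = 12(u + 1)(u + 4), so psi'(0) = 48.
Gradient descent moves in the -psi' direction, i.e. u is decreasing.
The nearest critical point in that direction is u = -1, where psi'' = 36 > 0 (a local minimum). The iterate converges there.

-1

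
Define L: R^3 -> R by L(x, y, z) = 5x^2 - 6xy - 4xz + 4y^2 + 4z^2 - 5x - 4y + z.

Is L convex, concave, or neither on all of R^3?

L is quadratic, so its Hessian is the constant matrix H = [[10, -6, -4], [-6, 8, 0], [-4, 0, 8]].
Leading principal minors: 10, 44, 224.
All positive ⇒ H ≻ 0 ⇒ convex.

convex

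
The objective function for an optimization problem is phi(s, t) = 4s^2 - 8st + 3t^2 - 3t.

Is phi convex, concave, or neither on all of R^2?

neither

phi is quadratic, so its Hessian is the constant matrix H = [[8, -8], [-8, 6]].
det(H) = -16, tr(H) = 14.
det(H) < 0, so H is indefinite: neither convex nor concave.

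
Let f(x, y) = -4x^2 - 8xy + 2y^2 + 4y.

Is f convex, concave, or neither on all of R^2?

f is quadratic, so its Hessian is the constant matrix H = [[-8, -8], [-8, 4]].
det(H) = -96, tr(H) = -4.
det(H) < 0, so H is indefinite: neither convex nor concave.

neither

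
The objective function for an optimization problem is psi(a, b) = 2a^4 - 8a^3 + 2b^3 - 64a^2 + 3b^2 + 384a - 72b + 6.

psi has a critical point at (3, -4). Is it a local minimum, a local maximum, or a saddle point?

The mixed partial ∂²psi/∂a∂b is 0, so the Hessian at any point is diag(psi_aa, psi_bb) = diag(8(3a^2 - 6a - 16), 6(2b + 1)).
At (3, -4): H = diag(-56, -42).
Both eigenvalues are negative, so H is negative definite: a local maximum.

local maximum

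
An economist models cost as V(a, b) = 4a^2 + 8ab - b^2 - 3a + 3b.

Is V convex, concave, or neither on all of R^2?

V is quadratic, so its Hessian is the constant matrix H = [[8, 8], [8, -2]].
det(H) = -80, tr(H) = 6.
det(H) < 0, so H is indefinite: neither convex nor concave.

neither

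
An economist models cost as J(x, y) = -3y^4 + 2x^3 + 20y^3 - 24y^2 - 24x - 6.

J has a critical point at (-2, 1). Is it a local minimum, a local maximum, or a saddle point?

The mixed partial ∂²J/∂x∂y is 0, so the Hessian at any point is diag(J_xx, J_yy) = diag(12x, 12(-3y^2 + 10y - 4)).
At (-2, 1): H = diag(-24, 36).
The eigenvalues have opposite signs, so H is indefinite: a saddle point.

saddle point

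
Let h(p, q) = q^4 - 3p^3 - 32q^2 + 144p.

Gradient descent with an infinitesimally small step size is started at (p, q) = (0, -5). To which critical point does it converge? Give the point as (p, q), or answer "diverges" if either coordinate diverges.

(-4, -4)

h is separable, so gradient descent decouples: p follows -∂h/∂p, q follows -∂h/∂q.
∂h/∂p = -9(p - 4)(p + 4); at p=0 this is 144, so p decreases.
∂h/∂q = 4q(q - 4)(q + 4); at q=-5 this is -180, so q increases.
p converges to its nearest critical value -4 (a local min of the p-part); q converges to -4. The iterate converges to (-4, -4).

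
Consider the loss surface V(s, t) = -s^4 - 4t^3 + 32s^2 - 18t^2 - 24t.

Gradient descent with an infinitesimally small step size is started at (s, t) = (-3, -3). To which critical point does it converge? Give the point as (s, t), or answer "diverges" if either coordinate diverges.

(0, -2)

V is separable, so gradient descent decouples: s follows -∂V/∂s, t follows -∂V/∂t.
∂V/∂s = -4s(s - 4)(s + 4); at s=-3 this is -84, so s increases.
∂V/∂t = -12(t + 1)(t + 2); at t=-3 this is -24, so t increases.
s converges to its nearest critical value 0 (a local min of the s-part); t converges to -2. The iterate converges to (0, -2).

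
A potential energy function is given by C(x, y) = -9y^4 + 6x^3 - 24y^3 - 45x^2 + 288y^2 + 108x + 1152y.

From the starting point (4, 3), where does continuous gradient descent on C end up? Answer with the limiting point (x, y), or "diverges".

C is separable, so gradient descent decouples: x follows -∂C/∂x, y follows -∂C/∂y.
∂C/∂x = 18(x - 3)(x - 2); at x=4 this is 36, so x decreases.
∂C/∂y = -36(y - 4)(y + 2)(y + 4); at y=3 this is 1260, so y decreases.
x converges to its nearest critical value 3 (a local min of the x-part); y converges to -2. The iterate converges to (3, -2).

(3, -2)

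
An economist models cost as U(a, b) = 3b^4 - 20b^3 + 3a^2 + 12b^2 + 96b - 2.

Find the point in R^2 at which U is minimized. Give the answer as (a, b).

U(a,b) separates as P(a) + Q(b) − 2, so its minimum is min P + min Q − 2.
P'(a) = 6a vanishes at a ∈ {0}; Q'(b) = 12(b - 4)(b - 2)(b + 1) vanishes at b ∈ {-1, 2, 4}.
Local minima of P (where P''>0): P(0)=0. Local minima of Q: Q(-1)=-61, Q(4)=64.
So the global minimum of U is P(0) + Q(-1) − 2 = 0 − 61 − 2 = -63, attained at (0, -1).

(0, -1)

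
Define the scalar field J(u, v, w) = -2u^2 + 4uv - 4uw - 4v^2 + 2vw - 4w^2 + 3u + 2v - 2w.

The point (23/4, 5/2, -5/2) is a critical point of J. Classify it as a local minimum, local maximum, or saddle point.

The Hessian is constant: H = [[-4, 4, -4], [4, -8, 2], [-4, 2, -8]].
Leading principal minors: Δ₁ = -4, Δ₂ = 16, Δ₃ = -48.
The minors alternate sign starting negative (−, +, −), so H is negative definite: a local maximum.

local maximum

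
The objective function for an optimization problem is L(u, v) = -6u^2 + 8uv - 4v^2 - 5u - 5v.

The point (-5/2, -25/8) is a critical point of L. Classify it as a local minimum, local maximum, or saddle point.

The Hessian of L is constant: H = [[-12, 8], [8, -8]].
det(H) = (-12)·(-8) − 8² = 32.
det(H) > 0 and tr(H) = -20 < 0, so H is negative definite and the point is a local maximum.

local maximum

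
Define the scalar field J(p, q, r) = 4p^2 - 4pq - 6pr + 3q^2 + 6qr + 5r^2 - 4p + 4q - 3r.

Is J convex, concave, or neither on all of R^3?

J is quadratic, so its Hessian is the constant matrix H = [[8, -4, -6], [-4, 6, 6], [-6, 6, 10]].
Leading principal minors: 8, 32, 104.
All positive ⇒ H ≻ 0 ⇒ convex.

convex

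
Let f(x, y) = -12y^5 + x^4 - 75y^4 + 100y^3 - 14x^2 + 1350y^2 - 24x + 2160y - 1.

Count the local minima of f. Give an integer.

f separates as a function of x plus a function of y, so ∇f=0 decouples.
∂f/∂x = 4(x - 3)(x + 1)(x + 2) = 0 at x ∈ {-2, -1, 3}; ∂f/∂y = -60(y - 3)(y + 1)(y + 3)(y + 4) = 0 at y ∈ {-4, -3, -1, 3}.
The Hessian is diagonal: diag(f_xx, f_yy). Second derivatives: f_xx(-2)=20, f_xx(-1)=-16, f_xx(3)=80; f_yy(-4)=1260, f_yy(-3)=-720, f_yy(-1)=1440, f_yy(3)=-10080.
Local minima occur where both diagonal entries positive: (-2, -4), (-2, -1), (3, -4), (3, -1). Count: 4.

4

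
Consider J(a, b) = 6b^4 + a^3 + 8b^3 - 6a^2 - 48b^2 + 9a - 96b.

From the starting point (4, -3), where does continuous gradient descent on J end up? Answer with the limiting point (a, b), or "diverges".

(3, -2)

J is separable, so gradient descent decouples: a follows -∂J/∂a, b follows -∂J/∂b.
∂J/∂a = 3(a - 3)(a - 1); at a=4 this is 9, so a decreases.
∂J/∂b = 24(b - 2)(b + 1)(b + 2); at b=-3 this is -240, so b increases.
a converges to its nearest critical value 3 (a local min of the a-part); b converges to -2. The iterate converges to (3, -2).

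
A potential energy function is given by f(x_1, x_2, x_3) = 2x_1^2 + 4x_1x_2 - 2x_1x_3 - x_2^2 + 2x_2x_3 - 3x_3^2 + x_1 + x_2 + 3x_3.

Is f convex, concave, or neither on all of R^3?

f is quadratic, so its Hessian is the constant matrix H = [[4, 4, -2], [4, -2, 2], [-2, 2, -6]].
Leading principal minors: 4, -24, 104.
Neither pattern holds ⇒ H is indefinite ⇒ neither convex nor concave.

neither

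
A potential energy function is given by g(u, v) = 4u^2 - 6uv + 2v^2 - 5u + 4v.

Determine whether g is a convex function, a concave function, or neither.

g is quadratic, so its Hessian is the constant matrix H = [[8, -6], [-6, 4]].
det(H) = -4, tr(H) = 12.
det(H) < 0, so H is indefinite: neither convex nor concave.

neither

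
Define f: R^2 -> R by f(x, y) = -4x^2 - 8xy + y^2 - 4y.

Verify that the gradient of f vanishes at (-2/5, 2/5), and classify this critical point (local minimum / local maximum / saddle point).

∇f = (-8x - 8y, -8x + 2y - 4); substituting (-2/5, 2/5) gives ∇f = (0, 0), so (-2/5, 2/5) is indeed a critical point.
The Hessian of f is constant: H = [[-8, -8], [-8, 2]].
det(H) = (-8)·2 − (-8)² = -80.
Since det(H) < 0, H is indefinite and the critical point is a saddle point.

saddle point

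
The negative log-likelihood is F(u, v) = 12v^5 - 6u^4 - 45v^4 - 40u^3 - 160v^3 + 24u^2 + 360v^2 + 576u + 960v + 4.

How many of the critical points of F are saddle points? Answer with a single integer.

6

F separates as a function of u plus a function of v, so ∇F=0 decouples.
∂F/∂u = -24(u - 2)(u + 3)(u + 4) = 0 at u ∈ {-4, -3, 2}; ∂F/∂v = 60(v - 4)(v - 2)(v + 1)(v + 2) = 0 at v ∈ {-2, -1, 2, 4}.
The Hessian is diagonal: diag(F_uu, F_vv). Second derivatives: F_uu(-4)=-144, F_uu(-3)=120, F_uu(2)=-720; F_vv(-2)=-1440, F_vv(-1)=900, F_vv(2)=-1440, F_vv(4)=3600.
Saddle points occur where the two diagonal entries have opposite signs: (-4, -1), (-4, 4), (-3, -2), (-3, 2), (2, -1), (2, 4). Count: 6.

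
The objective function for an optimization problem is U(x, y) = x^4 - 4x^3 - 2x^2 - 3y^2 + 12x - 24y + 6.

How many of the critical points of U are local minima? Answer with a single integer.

U separates as a function of x plus a function of y, so ∇U=0 decouples.
∂U/∂x = 4(x - 3)(x - 1)(x + 1) = 0 at x ∈ {-1, 1, 3}; ∂U/∂y = -6(y + 4) = 0 at y ∈ {-4}.
The Hessian is diagonal: diag(U_xx, U_yy). Second derivatives: U_xx(-1)=32, U_xx(1)=-16, U_xx(3)=32; U_yy(-4)=-6.
Local minima occur where both diagonal entries positive: none. Count: 0.

0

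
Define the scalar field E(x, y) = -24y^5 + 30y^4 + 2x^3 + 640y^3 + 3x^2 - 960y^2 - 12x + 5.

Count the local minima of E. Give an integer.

E separates as a function of x plus a function of y, so ∇E=0 decouples.
∂E/∂x = 6(x - 1)(x + 2) = 0 at x ∈ {-2, 1}; ∂E/∂y = -120y(y - 4)(y - 1)(y + 4) = 0 at y ∈ {-4, 0, 1, 4}.
The Hessian is diagonal: diag(E_xx, E_yy). Second derivatives: E_xx(-2)=-18, E_xx(1)=18; E_yy(-4)=19200, E_yy(0)=-1920, E_yy(1)=1800, E_yy(4)=-11520.
Local minima occur where both diagonal entries positive: (1, -4), (1, 1). Count: 2.

2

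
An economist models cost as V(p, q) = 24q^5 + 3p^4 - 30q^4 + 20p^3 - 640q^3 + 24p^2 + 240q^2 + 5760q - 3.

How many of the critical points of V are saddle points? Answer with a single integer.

6

V separates as a function of p plus a function of q, so ∇V=0 decouples.
∂V/∂p = 12p(p + 1)(p + 4) = 0 at p ∈ {-4, -1, 0}; ∂V/∂q = 120(q - 4)(q - 2)(q + 2)(q + 3) = 0 at q ∈ {-3, -2, 2, 4}.
The Hessian is diagonal: diag(V_pp, V_qq). Second derivatives: V_pp(-4)=144, V_pp(-1)=-36, V_pp(0)=48; V_qq(-3)=-4200, V_qq(-2)=2880, V_qq(2)=-4800, V_qq(4)=10080.
Saddle points occur where the two diagonal entries have opposite signs: (-4, -3), (-4, 2), (-1, -2), (-1, 4), (0, -3), (0, 2). Count: 6.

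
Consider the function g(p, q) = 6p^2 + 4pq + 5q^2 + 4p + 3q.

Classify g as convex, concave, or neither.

convex

g is quadratic, so its Hessian is the constant matrix H = [[12, 4], [4, 10]].
det(H) = 104, tr(H) = 22.
det(H) > 0 and tr(H) > 0, so H is positive definite everywhere: convex.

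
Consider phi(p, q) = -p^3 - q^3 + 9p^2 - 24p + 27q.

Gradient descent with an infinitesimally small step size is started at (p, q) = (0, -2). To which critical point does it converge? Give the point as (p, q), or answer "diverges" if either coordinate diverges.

phi is separable, so gradient descent decouples: p follows -∂phi/∂p, q follows -∂phi/∂q.
∂phi/∂p = -3(p - 4)(p - 2); at p=0 this is -24, so p increases.
∂phi/∂q = -3(q - 3)(q + 3); at q=-2 this is 15, so q decreases.
p converges to its nearest critical value 2 (a local min of the p-part); q converges to -3. The iterate converges to (2, -3).

(2, -3)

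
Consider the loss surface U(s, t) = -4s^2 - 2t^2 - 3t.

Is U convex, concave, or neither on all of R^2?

concave

U is quadratic, so its Hessian is the constant matrix H = [[-8, 0], [0, -4]].
det(H) = 32, tr(H) = -12.
det(H) > 0 and tr(H) < 0, so H is negative definite everywhere: concave.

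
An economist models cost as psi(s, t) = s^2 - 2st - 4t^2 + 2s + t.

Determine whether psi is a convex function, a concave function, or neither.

neither

psi is quadratic, so its Hessian is the constant matrix H = [[2, -2], [-2, -8]].
det(H) = -20, tr(H) = -6.
det(H) < 0, so H is indefinite: neither convex nor concave.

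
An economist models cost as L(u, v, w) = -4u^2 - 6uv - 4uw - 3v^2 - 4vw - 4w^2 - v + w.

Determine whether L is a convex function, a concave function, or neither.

concave

L is quadratic, so its Hessian is the constant matrix H = [[-8, -6, -4], [-6, -6, -4], [-4, -4, -8]].
Leading principal minors: -8, 12, -64.
Signs alternate −, +, − ⇒ H ≺ 0 ⇒ concave.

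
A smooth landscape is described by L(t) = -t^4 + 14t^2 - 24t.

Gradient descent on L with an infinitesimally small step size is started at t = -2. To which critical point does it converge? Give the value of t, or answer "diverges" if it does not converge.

L'(t) = -4(t - 2)(t - 1)(t + 3), so L'(-2) = -48.
Gradient descent moves in the -L' direction, i.e. t is increasing.
The nearest critical point in that direction is t = 1, where L'' = 16 > 0 (a local minimum). The iterate converges there.

1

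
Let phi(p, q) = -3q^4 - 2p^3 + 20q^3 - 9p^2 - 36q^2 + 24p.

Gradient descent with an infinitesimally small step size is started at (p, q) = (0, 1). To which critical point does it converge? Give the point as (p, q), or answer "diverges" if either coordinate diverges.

(-4, 2)

phi is separable, so gradient descent decouples: p follows -∂phi/∂p, q follows -∂phi/∂q.
∂phi/∂p = -6(p - 1)(p + 4); at p=0 this is 24, so p decreases.
∂phi/∂q = -12q(q - 3)(q - 2); at q=1 this is -24, so q increases.
p converges to its nearest critical value -4 (a local min of the p-part); q converges to 2. The iterate converges to (-4, 2).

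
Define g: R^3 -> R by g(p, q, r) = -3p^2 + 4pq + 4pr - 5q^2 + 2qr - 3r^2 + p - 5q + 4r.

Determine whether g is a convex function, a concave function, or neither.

g is quadratic, so its Hessian is the constant matrix H = [[-6, 4, 4], [4, -10, 2], [4, 2, -6]].
Leading principal minors: -6, 44, -16.
Signs alternate −, +, − ⇒ H ≺ 0 ⇒ concave.

concave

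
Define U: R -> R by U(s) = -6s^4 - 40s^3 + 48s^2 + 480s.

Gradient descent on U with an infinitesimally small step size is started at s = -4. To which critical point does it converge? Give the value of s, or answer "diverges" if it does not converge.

-2

U'(s) = -24(s - 2)(s + 2)(s + 5), so U'(-4) = -288.
Gradient descent moves in the -U' direction, i.e. s is increasing.
The nearest critical point in that direction is s = -2, where U'' = 288 > 0 (a local minimum). The iterate converges there.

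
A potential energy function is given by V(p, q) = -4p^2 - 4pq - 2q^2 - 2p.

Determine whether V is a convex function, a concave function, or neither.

concave

V is quadratic, so its Hessian is the constant matrix H = [[-8, -4], [-4, -4]].
det(H) = 16, tr(H) = -12.
det(H) > 0 and tr(H) < 0, so H is negative definite everywhere: concave.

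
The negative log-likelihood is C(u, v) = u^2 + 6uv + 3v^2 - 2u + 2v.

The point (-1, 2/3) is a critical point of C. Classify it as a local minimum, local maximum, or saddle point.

The Hessian of C is constant: H = [[2, 6], [6, 6]].
det(H) = 2·6 − 6² = -24.
Since det(H) < 0, H is indefinite and the critical point is a saddle point.

saddle point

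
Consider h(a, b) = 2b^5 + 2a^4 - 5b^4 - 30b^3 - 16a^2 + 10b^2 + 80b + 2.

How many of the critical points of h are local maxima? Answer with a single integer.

2

h separates as a function of a plus a function of b, so ∇h=0 decouples.
∂h/∂a = 8a(a - 2)(a + 2) = 0 at a ∈ {-2, 0, 2}; ∂h/∂b = 10(b - 4)(b - 1)(b + 1)(b + 2) = 0 at b ∈ {-2, -1, 1, 4}.
The Hessian is diagonal: diag(h_aa, h_bb). Second derivatives: h_aa(-2)=64, h_aa(0)=-32, h_aa(2)=64; h_bb(-2)=-180, h_bb(-1)=100, h_bb(1)=-180, h_bb(4)=900.
Local maxima occur where both diagonal entries negative: (0, -2), (0, 1). Count: 2.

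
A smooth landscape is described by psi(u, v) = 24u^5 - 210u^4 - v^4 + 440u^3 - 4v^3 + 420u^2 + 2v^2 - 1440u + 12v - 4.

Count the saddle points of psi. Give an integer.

6

psi separates as a function of u plus a function of v, so ∇psi=0 decouples.
∂psi/∂u = 120(u - 4)(u - 3)(u - 1)(u + 1) = 0 at u ∈ {-1, 1, 3, 4}; ∂psi/∂v = -4(v - 1)(v + 1)(v + 3) = 0 at v ∈ {-3, -1, 1}.
The Hessian is diagonal: diag(psi_uu, psi_vv). Second derivatives: psi_uu(-1)=-4800, psi_uu(1)=1440, psi_uu(3)=-960, psi_uu(4)=1800; psi_vv(-3)=-32, psi_vv(-1)=16, psi_vv(1)=-32.
Saddle points occur where the two diagonal entries have opposite signs: (-1, -1), (1, -3), (1, 1), (3, -1), (4, -3), (4, 1). Count: 6.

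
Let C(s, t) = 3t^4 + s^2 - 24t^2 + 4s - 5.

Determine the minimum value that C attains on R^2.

C(s,t) separates as P(s) + Q(t) − 5, so its minimum is min P + min Q − 5.
P'(s) = 2s + 4 vanishes at s ∈ {-2}; Q'(t) = 12t(t - 2)(t + 2) vanishes at t ∈ {-2, 0, 2}.
Local minima of P (where P''>0): P(-2)=-4. Local minima of Q: Q(-2)=-48, Q(2)=-48.
So the global minimum of C is P(-2) + Q(-2) − 5 = -4 − 48 − 5 = -57, attained at (-2, -2).

-57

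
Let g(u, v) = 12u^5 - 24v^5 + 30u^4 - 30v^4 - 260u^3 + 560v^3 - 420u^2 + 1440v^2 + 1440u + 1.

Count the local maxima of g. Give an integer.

g separates as a function of u plus a function of v, so ∇g=0 decouples.
∂g/∂u = 60(u - 3)(u - 1)(u + 2)(u + 4) = 0 at u ∈ {-4, -2, 1, 3}; ∂g/∂v = -120v(v - 4)(v + 2)(v + 3) = 0 at v ∈ {-3, -2, 0, 4}.
The Hessian is diagonal: diag(g_uu, g_vv). Second derivatives: g_uu(-4)=-4200, g_uu(-2)=1800, g_uu(1)=-1800, g_uu(3)=4200; g_vv(-3)=2520, g_vv(-2)=-1440, g_vv(0)=2880, g_vv(4)=-20160.
Local maxima occur where both diagonal entries negative: (-4, -2), (-4, 4), (1, -2), (1, 4). Count: 4.

4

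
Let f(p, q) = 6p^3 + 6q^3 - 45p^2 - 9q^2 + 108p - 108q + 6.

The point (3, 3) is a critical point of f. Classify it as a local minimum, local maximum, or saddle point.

local minimum

The mixed partial ∂²f/∂p∂q is 0, so the Hessian at any point is diag(f_pp, f_qq) = diag(18(2p - 5), 18(2q - 1)).
At (3, 3): H = diag(18, 90).
Both eigenvalues are positive, so H is positive definite: a local minimum.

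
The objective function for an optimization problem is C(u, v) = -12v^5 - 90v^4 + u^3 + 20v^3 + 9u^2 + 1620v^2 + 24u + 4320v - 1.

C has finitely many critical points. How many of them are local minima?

C separates as a function of u plus a function of v, so ∇C=0 decouples.
∂C/∂u = 3(u + 2)(u + 4) = 0 at u ∈ {-4, -2}; ∂C/∂v = -60(v - 3)(v + 2)(v + 3)(v + 4) = 0 at v ∈ {-4, -3, -2, 3}.
The Hessian is diagonal: diag(C_uu, C_vv). Second derivatives: C_uu(-4)=-6, C_uu(-2)=6; C_vv(-4)=840, C_vv(-3)=-360, C_vv(-2)=600, C_vv(3)=-12600.
Local minima occur where both diagonal entries positive: (-2, -4), (-2, -2). Count: 2.

2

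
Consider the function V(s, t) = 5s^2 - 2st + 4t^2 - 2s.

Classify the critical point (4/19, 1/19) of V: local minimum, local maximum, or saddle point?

The Hessian of V is constant: H = [[10, -2], [-2, 8]].
det(H) = 10·8 − (-2)² = 76.
det(H) > 0 and tr(H) = 18 > 0, so H is positive definite and the point is a local minimum.

local minimum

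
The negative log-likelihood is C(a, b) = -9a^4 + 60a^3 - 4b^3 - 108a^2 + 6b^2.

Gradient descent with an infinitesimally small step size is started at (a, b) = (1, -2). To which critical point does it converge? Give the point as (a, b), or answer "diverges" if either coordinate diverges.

(2, 0)

C is separable, so gradient descent decouples: a follows -∂C/∂a, b follows -∂C/∂b.
∂C/∂a = -36a(a - 3)(a - 2); at a=1 this is -72, so a increases.
∂C/∂b = -12b(b - 1); at b=-2 this is -72, so b increases.
a converges to its nearest critical value 2 (a local min of the a-part); b converges to 0. The iterate converges to (2, 0).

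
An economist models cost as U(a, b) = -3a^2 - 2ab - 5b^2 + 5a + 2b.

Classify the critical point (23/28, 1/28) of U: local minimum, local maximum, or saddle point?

local maximum

The Hessian of U is constant: H = [[-6, -2], [-2, -10]].
det(H) = (-6)·(-10) − (-2)² = 56.
det(H) > 0 and tr(H) = -16 < 0, so H is negative definite and the point is a local maximum.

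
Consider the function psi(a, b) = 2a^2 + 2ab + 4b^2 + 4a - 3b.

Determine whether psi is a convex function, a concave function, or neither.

convex

psi is quadratic, so its Hessian is the constant matrix H = [[4, 2], [2, 8]].
det(H) = 28, tr(H) = 12.
det(H) > 0 and tr(H) > 0, so H is positive definite everywhere: convex.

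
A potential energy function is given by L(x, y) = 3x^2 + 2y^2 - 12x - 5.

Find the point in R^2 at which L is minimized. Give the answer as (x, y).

(2, 0)

L(x,y) separates as P(x) + Q(y) − 5, so its minimum is min P + min Q − 5.
P'(x) = 6x - 12 vanishes at x ∈ {2}; Q'(y) = 4y vanishes at y ∈ {0}.
Local minima of P (where P''>0): P(2)=-12. Local minima of Q: Q(0)=0.
So the global minimum of L is P(2) + Q(0) − 5 = -12 + 0 − 5 = -17, attained at (2, 0).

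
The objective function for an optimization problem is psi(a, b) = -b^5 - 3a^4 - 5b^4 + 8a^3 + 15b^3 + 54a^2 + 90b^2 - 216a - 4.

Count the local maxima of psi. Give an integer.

4

psi separates as a function of a plus a function of b, so ∇psi=0 decouples.
∂psi/∂a = -12(a - 3)(a - 2)(a + 3) = 0 at a ∈ {-3, 2, 3}; ∂psi/∂b = -5b(b - 3)(b + 3)(b + 4) = 0 at b ∈ {-4, -3, 0, 3}.
The Hessian is diagonal: diag(psi_aa, psi_bb). Second derivatives: psi_aa(-3)=-360, psi_aa(2)=60, psi_aa(3)=-72; psi_bb(-4)=140, psi_bb(-3)=-90, psi_bb(0)=180, psi_bb(3)=-630.
Local maxima occur where both diagonal entries negative: (-3, -3), (-3, 3), (3, -3), (3, 3). Count: 4.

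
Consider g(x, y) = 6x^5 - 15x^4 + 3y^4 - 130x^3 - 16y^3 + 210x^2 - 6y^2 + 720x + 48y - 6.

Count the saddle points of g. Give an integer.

6

g separates as a function of x plus a function of y, so ∇g=0 decouples.
∂g/∂x = 30(x - 4)(x - 2)(x + 1)(x + 3) = 0 at x ∈ {-3, -1, 2, 4}; ∂g/∂y = 12(y - 4)(y - 1)(y + 1) = 0 at y ∈ {-1, 1, 4}.
The Hessian is diagonal: diag(g_xx, g_yy). Second derivatives: g_xx(-3)=-2100, g_xx(-1)=900, g_xx(2)=-900, g_xx(4)=2100; g_yy(-1)=120, g_yy(1)=-72, g_yy(4)=180.
Saddle points occur where the two diagonal entries have opposite signs: (-3, -1), (-3, 4), (-1, 1), (2, -1), (2, 4), (4, 1). Count: 6.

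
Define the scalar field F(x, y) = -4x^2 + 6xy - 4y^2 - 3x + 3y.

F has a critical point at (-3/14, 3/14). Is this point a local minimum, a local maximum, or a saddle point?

The Hessian of F is constant: H = [[-8, 6], [6, -8]].
det(H) = (-8)·(-8) − 6² = 28.
det(H) > 0 and tr(H) = -16 < 0, so H is negative definite and the point is a local maximum.

local maximum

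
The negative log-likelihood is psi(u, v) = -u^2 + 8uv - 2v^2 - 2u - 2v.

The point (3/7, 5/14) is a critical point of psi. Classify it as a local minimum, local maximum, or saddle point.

saddle point

The Hessian of psi is constant: H = [[-2, 8], [8, -4]].
det(H) = (-2)·(-4) − 8² = -56.
Since det(H) < 0, H is indefinite and the critical point is a saddle point.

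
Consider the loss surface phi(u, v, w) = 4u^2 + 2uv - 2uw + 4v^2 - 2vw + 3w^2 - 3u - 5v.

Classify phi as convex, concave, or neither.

convex

phi is quadratic, so its Hessian is the constant matrix H = [[8, 2, -2], [2, 8, -2], [-2, -2, 6]].
Leading principal minors: 8, 60, 312.
All positive ⇒ H ≻ 0 ⇒ convex.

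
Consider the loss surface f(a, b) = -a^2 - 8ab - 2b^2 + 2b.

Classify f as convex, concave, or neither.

f is quadratic, so its Hessian is the constant matrix H = [[-2, -8], [-8, -4]].
det(H) = -56, tr(H) = -6.
det(H) < 0, so H is indefinite: neither convex nor concave.

neither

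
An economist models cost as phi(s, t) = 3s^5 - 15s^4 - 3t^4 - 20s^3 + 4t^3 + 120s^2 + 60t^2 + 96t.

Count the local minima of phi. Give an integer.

2

phi separates as a function of s plus a function of t, so ∇phi=0 decouples.
∂phi/∂s = 15s(s - 4)(s - 2)(s + 2) = 0 at s ∈ {-2, 0, 2, 4}; ∂phi/∂t = -12(t - 4)(t + 1)(t + 2) = 0 at t ∈ {-2, -1, 4}.
The Hessian is diagonal: diag(phi_ss, phi_tt). Second derivatives: phi_ss(-2)=-720, phi_ss(0)=240, phi_ss(2)=-240, phi_ss(4)=720; phi_tt(-2)=-72, phi_tt(-1)=60, phi_tt(4)=-360.
Local minima occur where both diagonal entries positive: (0, -1), (4, -1). Count: 2.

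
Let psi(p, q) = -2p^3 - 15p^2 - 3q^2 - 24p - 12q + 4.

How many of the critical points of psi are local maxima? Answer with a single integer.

1

psi separates as a function of p plus a function of q, so ∇psi=0 decouples.
∂psi/∂p = -6(p + 1)(p + 4) = 0 at p ∈ {-4, -1}; ∂psi/∂q = -6(q + 2) = 0 at q ∈ {-2}.
The Hessian is diagonal: diag(psi_pp, psi_qq). Second derivatives: psi_pp(-4)=18, psi_pp(-1)=-18; psi_qq(-2)=-6.
Local maxima occur where both diagonal entries negative: (-1, -2). Count: 1.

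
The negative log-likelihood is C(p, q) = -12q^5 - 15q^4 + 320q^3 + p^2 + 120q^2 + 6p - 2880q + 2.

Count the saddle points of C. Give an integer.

C separates as a function of p plus a function of q, so ∇C=0 decouples.
∂C/∂p = 2(p + 3) = 0 at p ∈ {-3}; ∂C/∂q = -60(q - 3)(q - 2)(q + 2)(q + 4) = 0 at q ∈ {-4, -2, 2, 3}.
The Hessian is diagonal: diag(C_pp, C_qq). Second derivatives: C_pp(-3)=2; C_qq(-4)=5040, C_qq(-2)=-2400, C_qq(2)=1440, C_qq(3)=-2100.
Saddle points occur where the two diagonal entries have opposite signs: (-3, -2), (-3, 3). Count: 2.

2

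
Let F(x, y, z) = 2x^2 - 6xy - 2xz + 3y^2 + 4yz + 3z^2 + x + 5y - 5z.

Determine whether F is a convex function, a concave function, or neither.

neither

F is quadratic, so its Hessian is the constant matrix H = [[4, -6, -2], [-6, 6, 4], [-2, 4, 6]].
Leading principal minors: 4, -12, -64.
Neither pattern holds ⇒ H is indefinite ⇒ neither convex nor concave.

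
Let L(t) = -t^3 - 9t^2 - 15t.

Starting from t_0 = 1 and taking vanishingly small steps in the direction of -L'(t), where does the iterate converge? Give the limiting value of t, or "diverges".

diverges

L'(t) = -3(t + 1)(t + 5), so L'(1) = -36.
Gradient descent moves in the -L' direction, i.e. t is increasing.
There is no critical point above t=1, and L' keeps the same sign, so the iterate runs off to +∞.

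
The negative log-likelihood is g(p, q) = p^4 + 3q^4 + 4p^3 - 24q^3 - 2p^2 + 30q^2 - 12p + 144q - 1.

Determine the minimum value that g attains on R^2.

g(p,q) separates as A(p) + B(q) − 1, so its minimum is min A + min B − 1.
A'(p) = 4(p - 1)(p + 1)(p + 3) vanishes at p ∈ {-3, -1, 1}; B'(q) = 12(q - 4)(q - 3)(q + 1) vanishes at q ∈ {-1, 3, 4}.
Local minima of A (where A''>0): A(-3)=-9, A(1)=-9. Local minima of B: B(-1)=-87, B(4)=288.
So the global minimum of g is A(-3) + B(-1) − 1 = -9 − 87 − 1 = -97, attained at (-3, -1).

-97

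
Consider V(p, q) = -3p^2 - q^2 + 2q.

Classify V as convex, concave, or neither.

V is quadratic, so its Hessian is the constant matrix H = [[-6, 0], [0, -2]].
det(H) = 12, tr(H) = -8.
det(H) > 0 and tr(H) < 0, so H is negative definite everywhere: concave.

concave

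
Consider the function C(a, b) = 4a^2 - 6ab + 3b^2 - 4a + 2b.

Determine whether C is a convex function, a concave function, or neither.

convex

C is quadratic, so its Hessian is the constant matrix H = [[8, -6], [-6, 6]].
det(H) = 12, tr(H) = 14.
det(H) > 0 and tr(H) > 0, so H is positive definite everywhere: convex.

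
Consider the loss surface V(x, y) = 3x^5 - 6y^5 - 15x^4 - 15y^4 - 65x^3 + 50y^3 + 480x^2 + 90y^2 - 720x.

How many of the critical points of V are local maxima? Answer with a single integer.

4

V separates as a function of x plus a function of y, so ∇V=0 decouples.
∂V/∂x = 15(x - 4)(x - 3)(x - 1)(x + 4) = 0 at x ∈ {-4, 1, 3, 4}; ∂V/∂y = -30y(y - 2)(y + 1)(y + 3) = 0 at y ∈ {-3, -1, 0, 2}.
The Hessian is diagonal: diag(V_xx, V_yy). Second derivatives: V_xx(-4)=-4200, V_xx(1)=450, V_xx(3)=-210, V_xx(4)=360; V_yy(-3)=900, V_yy(-1)=-180, V_yy(0)=180, V_yy(2)=-900.
Local maxima occur where both diagonal entries negative: (-4, -1), (-4, 2), (3, -1), (3, 2). Count: 4.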